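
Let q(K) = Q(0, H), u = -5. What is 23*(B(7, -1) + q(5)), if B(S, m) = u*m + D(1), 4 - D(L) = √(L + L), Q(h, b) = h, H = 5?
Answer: 207 - 23*√2 ≈ 174.47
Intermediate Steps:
q(K) = 0
D(L) = 4 - √2*√L (D(L) = 4 - √(L + L) = 4 - √(2*L) = 4 - √2*√L)
B(S, m) = 4 - √2 - 5*m (B(S, m) = -5*m + (4 - √2*√1) = -5*m + (4 - 1*√2*1) = -5*m + (4 - √2) = 4 - √2 - 5*m)
23*(B(7, -1) + q(5)) = 23*((4 - √2 - 5*(-1)) + 0) = 23*((4 - √2 + 5) + 0) = 23*((9 - √2) + 0) = 23*(9 - √2) = 207 - 23*√2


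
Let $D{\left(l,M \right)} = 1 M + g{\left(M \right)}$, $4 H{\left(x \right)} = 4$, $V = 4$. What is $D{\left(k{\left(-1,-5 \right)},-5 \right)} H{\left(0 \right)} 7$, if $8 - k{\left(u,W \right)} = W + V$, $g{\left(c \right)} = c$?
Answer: $-70$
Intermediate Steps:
$H{\left(x \right)} = 1$ ($H{\left(x \right)} = \frac{1}{4} \cdot 4 = 1$)
$k{\left(u,W \right)} = 4 - W$ ($k{\left(u,W \right)} = 8 - \left(W + 4\right) = 8 - \left(4 + W\right) = 4 - W$)
$D{\left(l,M \right)} = 2 M$ ($D{\left(l,M \right)} = 1 M + M = M + M = 2 M$)
$D{\left(k{\left(-1,-5 \right)},-5 \right)} H{\left(0 \right)} 7 = 2 \left(-5\right) 1 \cdot 7 = \left(-10\right) 1 \cdot 7 = \left(-10\right) 7 = -70$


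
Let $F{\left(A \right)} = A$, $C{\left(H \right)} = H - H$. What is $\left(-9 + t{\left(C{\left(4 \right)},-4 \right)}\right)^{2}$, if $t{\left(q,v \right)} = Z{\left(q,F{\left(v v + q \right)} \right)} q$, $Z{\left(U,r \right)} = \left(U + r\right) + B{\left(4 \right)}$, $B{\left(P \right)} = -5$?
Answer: $81$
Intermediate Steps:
$C{\left(H \right)} = 0$
$Z{\left(U,r \right)} = -5 + U + r$ ($Z{\left(U,r \right)} = \left(U + r\right) - 5 = -5 + U + r$)
$t{\left(q,v \right)} = q \left(-5 + v^{2} + 2 q\right)$ ($t{\left(q,v \right)} = \left(-5 + q + \left(v v + q\right)\right) q = \left(-5 + q + \left(v^{2} + q\right)\right) q = \left(-5 + q + \left(q + v^{2}\right)\right) q = \left(-5 + v^{2} + 2 q\right) q = q \left(-5 + v^{2} + 2 q\right)$)
$\left(-9 + t{\left(C{\left(4 \right)},-4 \right)}\right)^{2} = \left(-9 + 0 \left(-5 + \left(-4\right)^{2} + 2 \cdot 0\right)\right)^{2} = \left(-9 + 0 \left(-5 + 16 + 0\right)\right)^{2} = \left(-9 + 0 \cdot 11\right)^{2} = \left(-9 + 0\right)^{2} = \left(-9\right)^{2} = 81$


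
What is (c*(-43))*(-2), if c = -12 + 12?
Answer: 0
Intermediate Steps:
c = 0
(c*(-43))*(-2) = (0*(-43))*(-2) = 0*(-2) = 0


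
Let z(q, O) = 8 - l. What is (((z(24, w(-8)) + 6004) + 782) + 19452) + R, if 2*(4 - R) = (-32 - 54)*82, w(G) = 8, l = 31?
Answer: 29745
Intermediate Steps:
z(q, O) = -23 (z(q, O) = 8 - 1*31 = 8 - 31 = -23)
R = 3530 (R = 4 - (-32 - 54)*82/2 = 4 - (-43)*82 = 4 - ½*(-7052) = 4 + 3526 = 3530)
(((z(24, w(-8)) + 6004) + 782) + 19452) + R = (((-23 + 6004) + 782) + 19452) + 3530 = ((5981 + 782) + 19452) + 3530 = (6763 + 19452) + 3530 = 26215 + 3530 = 29745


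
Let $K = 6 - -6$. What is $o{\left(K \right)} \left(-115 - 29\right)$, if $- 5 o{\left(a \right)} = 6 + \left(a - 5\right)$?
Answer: $\frac{1872}{5} \approx 374.4$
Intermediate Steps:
$K = 12$ ($K = 6 + 6 = 12$)
$o{\left(a \right)} = - \frac{1}{5} - \frac{a}{5}$ ($o{\left(a \right)} = - \frac{6 + \left(a - 5\right)}{5} = - \frac{6 + \left(-5 + a\right)}{5} = - \frac{1 + a}{5} = - \frac{1}{5} - \frac{a}{5}$)
$o{\left(K \right)} \left(-115 - 29\right) = \left(- \frac{1}{5} - \frac{12}{5}\right) \left(-115 - 29\right) = \left(- \frac{1}{5} - \frac{12}{5}\right) \left(-144\right) = \left(- \frac{13}{5}\right) \left(-144\right) = \frac{1872}{5}$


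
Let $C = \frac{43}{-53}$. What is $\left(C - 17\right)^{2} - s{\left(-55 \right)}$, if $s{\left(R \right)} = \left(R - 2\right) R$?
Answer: $- \frac{7915079}{2809} \approx -2817.8$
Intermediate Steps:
$C = - \frac{43}{53}$ ($C = 43 \left(- \frac{1}{53}\right) = - \frac{43}{53} \approx -0.81132$)
$s{\left(R \right)} = R \left(-2 + R\right)$ ($s{\left(R \right)} = \left(-2 + R\right) R = R \left(-2 + R\right)$)
$\left(C - 17\right)^{2} - s{\left(-55 \right)} = \left(- \frac{43}{53} - 17\right)^{2} - - 55 \left(-2 - 55\right) = \left(- \frac{944}{53}\right)^{2} - \left(-55\right) \left(-57\right) = \frac{891136}{2809} - 3135 = - \frac{7915079}{2809}$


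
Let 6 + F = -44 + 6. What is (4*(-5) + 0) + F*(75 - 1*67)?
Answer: -372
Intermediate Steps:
F = -44 (F = -6 + (-44 + 6) = -6 - 38 = -44)
(4*(-5) + 0) + F*(75 - 1*67) = (4*(-5) + 0) - 44*(75 - 1*67) = (-20 + 0) - 44*(75 - 67) = -20 - 44*8 = -20 - 352 = -372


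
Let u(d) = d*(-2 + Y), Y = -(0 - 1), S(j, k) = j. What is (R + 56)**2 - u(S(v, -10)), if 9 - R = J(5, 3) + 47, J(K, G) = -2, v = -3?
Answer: 397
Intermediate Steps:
Y = 1 (Y = -1*(-1) = 1)
R = -36 (R = 9 - (-2 + 47) = 9 - 1*45 = 9 - 45 = -36)
u(d) = -d (u(d) = d*(-2 + 1) = d*(-1) = -d)
(R + 56)**2 - u(S(v, -10)) = (-36 + 56)**2 - (-1)*(-3) = 20**2 - 1*3 = 400 - 3 = 397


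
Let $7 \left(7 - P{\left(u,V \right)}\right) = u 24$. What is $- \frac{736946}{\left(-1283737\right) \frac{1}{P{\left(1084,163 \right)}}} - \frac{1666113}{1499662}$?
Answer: $- \frac{4101845581111093}{1925171596894} \approx -2130.6$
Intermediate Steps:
$P{\left(u,V \right)} = 7 - \frac{24 u}{7}$ ($P{\left(u,V \right)} = 7 - \frac{u 24}{7} = 7 - \frac{24 u}{7}$)
$- \frac{736946}{\left(-1283737\right) \frac{1}{P{\left(1084,163 \right)}}} - \frac{1666113}{1499662} = - \frac{736946}{\left(-1283737\right) \frac{1}{7 - \frac{26016}{7}}} - \frac{1666113}{1499662} = - \frac{736946}{\left(-1283737\right) \frac{1}{- \frac{25967}{7}}} - \frac{1666113}{1499662} = - \frac{736946}{\left(-1283737\right) \left(- \frac{7}{25967}\right)} - \frac{1666113}{1499662} = - \frac{736946}{\frac{8986159}{25967}} - \frac{1666113}{1499662} = \left(-736946\right) \frac{25967}{8986159} - \frac{1666113}{1499662} = - \frac{2733753826}{1283737} - \frac{1666113}{1499662} = - \frac{4101845581111093}{1925171596894}$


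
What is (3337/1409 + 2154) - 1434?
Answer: 1017817/1409 ≈ 722.37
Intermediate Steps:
(3337/1409 + 2154) - 1434 = 3038323/1409 - 1434 = 1017817/1409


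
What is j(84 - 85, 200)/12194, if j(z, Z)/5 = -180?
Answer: -450/6097 ≈ -0.073807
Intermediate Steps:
j(z, Z) = -900 (j(z, Z) = 5*(-180) = -900)
j(84 - 85, 200)/12194 = -900/12194 = -900*1/12194 = -450/6097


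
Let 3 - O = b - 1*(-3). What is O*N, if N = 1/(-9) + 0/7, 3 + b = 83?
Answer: 80/9 ≈ 8.8889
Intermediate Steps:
b = 80 (b = -3 + 83 = 80)
N = -1/9 (N = 1*(-1/9) + 0*(1/7) = -1/9 + 0 = -1/9 ≈ -0.11111)
O = -80 (O = 3 - (80 - 1*(-3)) = 3 - (80 + 3) = 3 - 1*83 = 3 - 83 = -80)
O*N = -80*(-1/9) = 80/9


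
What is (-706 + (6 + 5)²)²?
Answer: 342225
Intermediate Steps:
(-706 + (6 + 5)²)² = (-706 + 11²)² = (-706 + 121)² = (-585)² = 342225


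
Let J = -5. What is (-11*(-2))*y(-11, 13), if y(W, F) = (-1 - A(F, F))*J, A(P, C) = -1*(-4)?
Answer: 550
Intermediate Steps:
A(P, C) = 4
y(W, F) = 25 (y(W, F) = (-1 - 1*4)*(-5) = (-1 - 4)*(-5) = -5*(-5) = 25)
(-11*(-2))*y(-11, 13) = -11*(-2)*25 = 22*25 = 550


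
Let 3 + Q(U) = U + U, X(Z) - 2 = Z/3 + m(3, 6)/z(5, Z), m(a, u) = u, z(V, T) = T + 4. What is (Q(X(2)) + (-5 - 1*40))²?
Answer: 14884/9 ≈ 1653.8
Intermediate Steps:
z(V, T) = 4 + T
X(Z) = 2 + 6/(4 + Z) + Z/3 (X(Z) = 2 + (Z/3 + 6/(4 + Z)) = 2 + (6/(4 + Z) + Z/3) = 2 + 6/(4 + Z) + Z/3)
Q(U) = -3 + 2*U (Q(U) = -3 + (U + U) = -3 + 2*U)
(Q(X(2)) + (-5 - 1*40))² = ((-3 + 2*((18 + (4 + 2)*(6 + 2))/(3*(4 + 2)))) + (-5 - 1*40))² = ((-3 + 2*((⅓)*(18 + 6*8)/6)) + (-5 - 40))² = ((-3 + 2*((⅓)*(⅙)*(18 + 48))) - 45)² = ((-3 + 2*((⅓)*(⅙)*66)) - 45)² = ((-3 + 2*(11/3)) - 45)² = ((-3 + 22/3) - 45)² = (13/3 - 45)² = (-122/3)² = 14884/9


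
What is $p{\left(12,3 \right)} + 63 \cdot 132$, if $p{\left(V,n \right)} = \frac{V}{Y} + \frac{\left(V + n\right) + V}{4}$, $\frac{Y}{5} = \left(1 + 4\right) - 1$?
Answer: $\frac{166467}{20} \approx 8323.3$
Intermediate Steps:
$Y = 20$ ($Y = 5 \left(\left(1 + 4\right) - 1\right) = 5 \left(5 - 1\right) = 5 \cdot 4 = 20$)
$p{\left(V,n \right)} = \frac{n}{4} + \frac{11 V}{20}$ ($p{\left(V,n \right)} = \frac{V}{20} + \frac{\left(V + n\right) + V}{4} = V \frac{1}{20} + \left(n + 2 V\right) \frac{1}{4} = \frac{V}{20} + \left(\frac{V}{2} + \frac{n}{4}\right) = \frac{n}{4} + \frac{11 V}{20}$)
$p{\left(12,3 \right)} + 63 \cdot 132 = \left(\frac{1}{4} \cdot 3 + \frac{11}{20} \cdot 12\right) + 63 \cdot 132 = \left(\frac{3}{4} + \frac{33}{5}\right) + 8316 = \frac{147}{20} + 8316 = \frac{166467}{20}$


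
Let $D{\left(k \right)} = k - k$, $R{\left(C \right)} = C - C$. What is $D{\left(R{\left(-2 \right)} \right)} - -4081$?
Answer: $4081$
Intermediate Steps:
$R{\left(C \right)} = 0$
$D{\left(k \right)} = 0$
$D{\left(R{\left(-2 \right)} \right)} - -4081 = 0 - -4081 = 0 + 4081 = 4081$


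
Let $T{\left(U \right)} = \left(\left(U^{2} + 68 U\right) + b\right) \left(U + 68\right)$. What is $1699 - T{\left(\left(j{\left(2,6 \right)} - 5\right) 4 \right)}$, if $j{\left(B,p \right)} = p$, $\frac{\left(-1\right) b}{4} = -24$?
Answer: $-25949$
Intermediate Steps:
$b = 96$ ($b = \left(-4\right) \left(-24\right) = 96$)
$T{\left(U \right)} = \left(68 + U\right) \left(96 + U^{2} + 68 U\right)$ ($T{\left(U \right)} = \left(\left(U^{2} + 68 U\right) + 96\right) \left(U + 68\right) = \left(96 + U^{2} + 68 U\right) \left(68 + U\right) = \left(68 + U\right) \left(96 + U^{2} + 68 U\right)$)
$1699 - T{\left(\left(j{\left(2,6 \right)} - 5\right) 4 \right)} = 1699 - \left(6528 + \left(\left(6 - 5\right) 4\right)^{3} + 136 \left(\left(6 - 5\right) 4\right)^{2} + 4720 \left(6 - 5\right) 4\right) = 1699 - \left(6528 + \left(1 \cdot 4\right)^{3} + 136 \left(1 \cdot 4\right)^{2} + 4720 \cdot 1 \cdot 4\right) = 1699 - \left(6528 + 4^{3} + 136 \cdot 4^{2} + 4720 \cdot 4\right) = 1699 - \left(6528 + 64 + 136 \cdot 16 + 18880\right) = 1699 - \left(6528 + 64 + 2176 + 18880\right) = 1699 - 27648 = -25949$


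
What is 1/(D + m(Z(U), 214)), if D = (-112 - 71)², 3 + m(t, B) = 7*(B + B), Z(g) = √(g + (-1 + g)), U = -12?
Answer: 1/36482 ≈ 2.7411e-5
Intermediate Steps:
Z(g) = √(-1 + 2*g)
m(t, B) = -3 + 14*B (m(t, B) = -3 + 7*(B + B) = -3 + 7*(2*B) = -3 + 14*B)
D = 33489 (D = (-183)² = 33489)
1/(D + m(Z(U), 214)) = 1/(33489 + (-3 + 14*214)) = 1/(33489 + (-3 + 2996)) = 1/(33489 + 2993) = 1/36482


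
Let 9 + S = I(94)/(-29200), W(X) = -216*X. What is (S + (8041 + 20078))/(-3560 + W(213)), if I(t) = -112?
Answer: -51300757/90461600 ≈ -0.56710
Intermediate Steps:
S = -16418/1825 (S = -9 - 112/(-29200) = -9 - 112*(-1/29200) = -9 + 7/1825 = -16418/1825 ≈ -8.9962)
(S + (8041 + 20078))/(-3560 + W(213)) = (-16418/1825 + (8041 + 20078))/(-3560 - 216*213) = (-16418/1825 + 28119)/(-3560 - 46008) = (51300757/1825)/(-49568) = (51300757/1825)*(-1/49568) = -51300757/90461600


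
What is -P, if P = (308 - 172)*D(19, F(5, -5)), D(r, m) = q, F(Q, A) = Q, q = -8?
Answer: 1088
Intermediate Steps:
D(r, m) = -8
P = -1088 (P = (308 - 172)*(-8) = 136*(-8) = -1088)
-P = -1*(-1088) = 1088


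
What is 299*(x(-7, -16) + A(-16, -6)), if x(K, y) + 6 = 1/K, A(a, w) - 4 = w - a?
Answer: 16445/7 ≈ 2349.3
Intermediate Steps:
A(a, w) = 4 + w - a (A(a, w) = 4 + (w - a) = 4 + w - a)
x(K, y) = -6 + 1/K
299*(x(-7, -16) + A(-16, -6)) = 299*((-6 + 1/(-7)) + (4 - 6 - 1*(-16))) = 299*((-6 - 1/7) + (4 - 6 + 16)) = 299*(-43/7 + 14) = 299*(55/7) = 16445/7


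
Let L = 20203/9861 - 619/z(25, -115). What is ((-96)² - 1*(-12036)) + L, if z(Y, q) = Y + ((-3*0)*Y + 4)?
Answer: 6071895116/285969 ≈ 21233.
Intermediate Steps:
z(Y, q) = 4 + Y (z(Y, q) = Y + (0*Y + 4) = Y + (0 + 4) = Y + 4 = 4 + Y)
L = -5518072/285969 (L = 20203/9861 - 619/(4 + 25) = 20203*(1/9861) - 619/29 = 20203/9861 - 619*1/29 = 20203/9861 - 619/29 = -5518072/285969 ≈ -19.296)
((-96)² - 1*(-12036)) + L = ((-96)² - 1*(-12036)) - 5518072/285969 = (9216 + 12036) - 5518072/285969 = 21252 - 5518072/285969 = 6071895116/285969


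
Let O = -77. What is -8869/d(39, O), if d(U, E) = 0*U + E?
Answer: 1267/11 ≈ 115.18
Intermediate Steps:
d(U, E) = E (d(U, E) = 0 + E = E)
-8869/d(39, O) = -8869/(-77) = -8869*(-1/77) = 1267/11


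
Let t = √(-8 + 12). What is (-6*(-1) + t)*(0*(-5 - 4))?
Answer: 0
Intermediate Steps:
t = 2 (t = √4 = 2)
(-6*(-1) + t)*(0*(-5 - 4)) = (-6*(-1) + 2)*(0*(-5 - 4)) = (6 + 2)*(0*(-9)) = 8*0 = 0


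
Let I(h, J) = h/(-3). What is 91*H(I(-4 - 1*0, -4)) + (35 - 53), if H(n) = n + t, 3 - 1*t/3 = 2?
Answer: 1129/3 ≈ 376.33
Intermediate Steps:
t = 3 (t = 9 - 3*2 = 9 - 6 = 3)
I(h, J) = -h/3 (I(h, J) = h*(-⅓) = -h/3)
H(n) = 3 + n (H(n) = n + 3 = 3 + n)
91*H(I(-4 - 1*0, -4)) + (35 - 53) = 91*(3 - (-4 - 1*0)/3) + (35 - 53) = 91*(3 - (-4 + 0)/3) - 18 = 91*(3 - ⅓*(-4)) - 18 = 91*(3 + 4/3) - 18 = 91*(13/3) - 18 = 1183/3 - 18 = 1129/3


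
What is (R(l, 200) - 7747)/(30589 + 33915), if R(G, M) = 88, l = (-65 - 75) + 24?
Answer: -7659/64504 ≈ -0.11874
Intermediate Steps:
l = -116 (l = -140 + 24 = -116)
(R(l, 200) - 7747)/(30589 + 33915) = (88 - 7747)/(30589 + 33915) = -7659/64504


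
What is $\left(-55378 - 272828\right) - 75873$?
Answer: $-404079$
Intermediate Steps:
$\left(-55378 - 272828\right) - 75873 = -328206 - 75873 = -404079$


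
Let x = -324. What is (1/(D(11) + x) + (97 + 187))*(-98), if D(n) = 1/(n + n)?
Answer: -198356508/7127 ≈ -27832.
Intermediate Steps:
D(n) = 1/(2*n)
(1/(D(11) + x) + (97 + 187))*(-98) = (1/((1/2)/11 - 324) + (97 + 187))*(-98) = (1/((1/2)*(1/11) - 324) + 284)*(-98) = (1/(1/22 - 324) + 284)*(-98) = (1/(-7127/22) + 284)*(-98) = (-22/7127 + 284)*(-98) = (2024046/7127)*(-98) = -198356508/7127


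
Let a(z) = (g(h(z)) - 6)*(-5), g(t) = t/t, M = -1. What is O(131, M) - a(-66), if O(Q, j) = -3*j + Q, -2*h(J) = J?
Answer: 109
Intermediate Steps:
h(J) = -J/2
O(Q, j) = Q - 3*j
g(t) = 1
a(z) = 25 (a(z) = (1 - 6)*(-5) = -5*(-5) = 25)
O(131, M) - a(-66) = (131 - 3*(-1)) - 1*25 = (131 + 3) - 25 = 134 - 25 = 109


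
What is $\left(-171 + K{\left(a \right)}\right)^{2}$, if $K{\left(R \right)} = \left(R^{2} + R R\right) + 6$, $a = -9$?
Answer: $9$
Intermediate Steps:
$K{\left(R \right)} = 6 + 2 R^{2}$ ($K{\left(R \right)} = \left(R^{2} + R^{2}\right) + 6 = 2 R^{2} + 6 = 6 + 2 R^{2}$)
$\left(-171 + K{\left(a \right)}\right)^{2} = \left(-171 + \left(6 + 2 \left(-9\right)^{2}\right)\right)^{2} = \left(-171 + \left(6 + 2 \cdot 81\right)\right)^{2} = \left(-171 + \left(6 + 162\right)\right)^{2} = \left(-171 + 168\right)^{2} = \left(-3\right)^{2} = 9$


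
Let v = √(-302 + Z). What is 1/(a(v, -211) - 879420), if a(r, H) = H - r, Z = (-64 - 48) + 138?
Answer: I/(-879631*I + 2*√69) ≈ -1.1368e-6 + 2.1471e-11*I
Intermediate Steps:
Z = 26 (Z = -112 + 138 = 26)
v = 2*I*√69 (v = √(-302 + 26) = √(-276) = 2*I*√69 ≈ 16.613*I)
1/(a(v, -211) - 879420) = 1/((-211 - 2*I*√69) - 879420) = 1/(-879631 - 2*I*√69)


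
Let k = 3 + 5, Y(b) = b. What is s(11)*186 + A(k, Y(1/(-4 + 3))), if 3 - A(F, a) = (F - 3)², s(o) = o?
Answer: 2024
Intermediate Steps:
k = 8
A(F, a) = 3 - (-3 + F)² (A(F, a) = 3 - (F - 3)² = 3 - (-3 + F)²)
s(11)*186 + A(k, Y(1/(-4 + 3))) = 11*186 + (3 - (-3 + 8)²) = 2046 + (3 - 1*5²) = 2046 + (3 - 1*25) = 2046 + (3 - 25) = 2046 - 22 = 2024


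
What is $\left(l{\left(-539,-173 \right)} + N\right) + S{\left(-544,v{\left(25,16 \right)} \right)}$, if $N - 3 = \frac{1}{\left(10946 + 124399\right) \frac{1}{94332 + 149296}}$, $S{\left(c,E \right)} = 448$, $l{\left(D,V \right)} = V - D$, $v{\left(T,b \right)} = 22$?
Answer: $\frac{15831499}{19335} \approx 818.8$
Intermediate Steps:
$N = \frac{92809}{19335}$ ($N = 3 + \frac{1}{\left(10946 + 124399\right) \frac{1}{94332 + 149296}} = 3 + \frac{1}{135345 \cdot \frac{1}{243628}} = 3 + \frac{1}{\frac{19335}{34804}} = 3 + \frac{34804}{19335} = \frac{92809}{19335} \approx 4.8$)
$\left(l{\left(-539,-173 \right)} + N\right) + S{\left(-544,v{\left(25,16 \right)} \right)} = \left(\left(-173 - -539\right) + \frac{92809}{19335}\right) + 448 = \left(\left(-173 + 539\right) + \frac{92809}{19335}\right) + 448 = \left(366 + \frac{92809}{19335}\right) + 448 = \frac{7169419}{19335} + 448 = \frac{15831499}{19335}$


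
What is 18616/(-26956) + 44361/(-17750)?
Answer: -381557279/119617250 ≈ -3.1898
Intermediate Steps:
18616/(-26956) + 44361/(-17750) = 18616*(-1/26956) + 44361*(-1/17750) = -4654/6739 - 44361/17750 = -381557279/119617250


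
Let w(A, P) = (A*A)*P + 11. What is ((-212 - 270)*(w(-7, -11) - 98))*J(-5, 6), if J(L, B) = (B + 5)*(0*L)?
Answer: 0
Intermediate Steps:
J(L, B) = 0 (J(L, B) = (5 + B)*0 = 0)
w(A, P) = 11 + P*A² (w(A, P) = A²*P + 11 = P*A² + 11 = 11 + P*A²)
((-212 - 270)*(w(-7, -11) - 98))*J(-5, 6) = ((-212 - 270)*((11 - 11*(-7)²) - 98))*0 = -482*((11 - 11*49) - 98)*0 = -482*((11 - 539) - 98)*0 = -482*(-528 - 98)*0 = -482*(-626)*0 = 301732*0 = 0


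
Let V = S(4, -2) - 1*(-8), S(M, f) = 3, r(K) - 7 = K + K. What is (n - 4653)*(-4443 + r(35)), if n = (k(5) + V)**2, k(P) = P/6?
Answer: 354665461/18 ≈ 1.9704e+7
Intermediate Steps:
r(K) = 7 + 2*K (r(K) = 7 + (K + K) = 7 + 2*K)
k(P) = P/6 (k(P) = P*(1/6) = P/6)
V = 11 (V = 3 - 1*(-8) = 3 + 8 = 11)
n = 5041/36 (n = ((1/6)*5 + 11)**2 = (5/6 + 11)**2 = (71/6)**2 = 5041/36 ≈ 140.03)
(n - 4653)*(-4443 + r(35)) = (5041/36 - 4653)*(-4443 + (7 + 2*35)) = -162467*(-4443 + (7 + 70))/36 = -162467*(-4443 + 77)/36 = -162467/36*(-4366) = 354665461/18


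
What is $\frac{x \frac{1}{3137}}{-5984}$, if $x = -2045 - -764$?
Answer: $\frac{1281}{18771808} \approx 6.8241 \cdot 10^{-5}$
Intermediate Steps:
$x = -1281$ ($x = -2045 + 764 = -1281$)
$\frac{x \frac{1}{3137}}{-5984} = \frac{\left(-1281\right) \frac{1}{3137}}{-5984} = \left(-1281\right) \frac{1}{3137} \left(- \frac{1}{5984}\right) = \left(- \frac{1281}{3137}\right) \left(- \frac{1}{5984}\right) = \frac{1281}{18771808}$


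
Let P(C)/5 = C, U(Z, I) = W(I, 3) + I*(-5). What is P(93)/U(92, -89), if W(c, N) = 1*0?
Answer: 93/89 ≈ 1.0449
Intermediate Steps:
W(c, N) = 0
U(Z, I) = -5*I (U(Z, I) = 0 + I*(-5) = 0 - 5*I = -5*I)
P(C) = 5*C
P(93)/U(92, -89) = (5*93)/((-5*(-89))) = 465/445 = 465*(1/445) = 93/89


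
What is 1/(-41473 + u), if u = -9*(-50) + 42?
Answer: -1/40981 ≈ -2.4402e-5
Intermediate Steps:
u = 492 (u = 450 + 42 = 492)
1/(-41473 + u) = 1/(-41473 + 492) = 1/(-40981) = -1/40981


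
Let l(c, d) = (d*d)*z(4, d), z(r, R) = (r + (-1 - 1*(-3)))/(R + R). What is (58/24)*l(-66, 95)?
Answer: 2755/4 ≈ 688.75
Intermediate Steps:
z(r, R) = (2 + r)/(2*R) (z(r, R) = (r + (-1 + 3))/((2*R)) = (r + 2)*(1/(2*R)) = (2 + r)*(1/(2*R)) = (2 + r)/(2*R))
l(c, d) = 3*d (l(c, d) = (d*d)*((2 + 4)/(2*d)) = d²*((½)*6/d) = d²*(3/d) = 3*d)
(58/24)*l(-66, 95) = (58/24)*(3*95) = (58*(1/24))*285 = (29/12)*285 = 2755/4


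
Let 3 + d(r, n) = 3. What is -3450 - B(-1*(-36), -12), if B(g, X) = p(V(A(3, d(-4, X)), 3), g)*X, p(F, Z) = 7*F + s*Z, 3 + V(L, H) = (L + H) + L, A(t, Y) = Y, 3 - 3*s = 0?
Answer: -3018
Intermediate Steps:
s = 1 (s = 1 - 1/3*0 = 1 + 0 = 1)
d(r, n) = 0 (d(r, n) = -3 + 3 = 0)
V(L, H) = -3 + H + 2*L (V(L, H) = -3 + ((L + H) + L) = -3 + ((H + L) + L) = -3 + (H + 2*L) = -3 + H + 2*L)
p(F, Z) = Z + 7*F (p(F, Z) = 7*F + 1*Z = 7*F + Z = Z + 7*F)
B(g, X) = X*g (B(g, X) = (g + 7*(-3 + 3 + 2*0))*X = (g + 7*(-3 + 3 + 0))*X = (g + 7*0)*X = (g + 0)*X = g*X = X*g)
-3450 - B(-1*(-36), -12) = -3450 - (-12)*(-1*(-36)) = -3450 - (-12)*36 = -3450 - 1*(-432) = -3450 + 432 = -3018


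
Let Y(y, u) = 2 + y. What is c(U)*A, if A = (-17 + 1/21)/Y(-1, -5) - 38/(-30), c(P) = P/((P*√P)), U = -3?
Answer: 183*I*√3/35 ≈ 9.0562*I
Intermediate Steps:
c(P) = P^(-½) (c(P) = P/(P^(3/2)) = P/P^(3/2) = P^(-½))
A = -549/35 (A = (-17 + 1/21)/(2 - 1) - 38/(-30) = (-17 + 1/21)/1 - 38*(-1/30) = -356/21*1 + 19/15 = -356/21 + 19/15 = -549/35 ≈ -15.686)
c(U)*A = -549/35/√(-3) = -I*√3/3*(-549/35) = 183*I*√3/35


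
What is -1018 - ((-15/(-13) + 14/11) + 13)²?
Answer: -25683518/20449 ≈ -1256.0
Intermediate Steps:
-1018 - ((-15/(-13) + 14/11) + 13)² = -1018 - ((-15*(-1/13) + 14*(1/11)) + 13)² = -1018 - ((15/13 + 14/11) + 13)² = -1018 - (347/143 + 13)² = -1018 - (2206/143)² = -1018 - 1*4866436/20449 = -1018 - 4866436/20449 = -25683518/20449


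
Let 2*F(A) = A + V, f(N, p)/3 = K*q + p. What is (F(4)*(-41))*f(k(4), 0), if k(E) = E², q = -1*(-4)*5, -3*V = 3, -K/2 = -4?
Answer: -29520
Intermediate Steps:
K = 8 (K = -2*(-4) = 8)
V = -1 (V = -⅓*3 = -1)
q = 20 (q = 4*5 = 20)
f(N, p) = 480 + 3*p (f(N, p) = 3*(8*20 + p) = 3*(160 + p) = 480 + 3*p)
F(A) = -½ + A/2 (F(A) = (A - 1)/2 = (-1 + A)/2 = -½ + A/2)
(F(4)*(-41))*f(k(4), 0) = ((-½ + (½)*4)*(-41))*(480 + 3*0) = ((-½ + 2)*(-41))*(480 + 0) = ((3/2)*(-41))*480 = -123/2*480 = -29520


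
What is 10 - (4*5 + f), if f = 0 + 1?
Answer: -11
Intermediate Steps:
f = 1
10 - (4*5 + f) = 10 - (4*5 + 1) = 10 - (20 + 1) = 10 - 1*21 = 10 - 21 = -11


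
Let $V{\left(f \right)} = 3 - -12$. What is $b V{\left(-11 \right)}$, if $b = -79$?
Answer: $-1185$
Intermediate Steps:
$V{\left(f \right)} = 15$ ($V{\left(f \right)} = 3 + 12 = 15$)
$b V{\left(-11 \right)} = \left(-79\right) 15 = -1185$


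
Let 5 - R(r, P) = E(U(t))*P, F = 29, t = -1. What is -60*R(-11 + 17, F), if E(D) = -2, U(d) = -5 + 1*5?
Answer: -3780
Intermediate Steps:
U(d) = 0 (U(d) = -5 + 5 = 0)
R(r, P) = 5 + 2*P (R(r, P) = 5 - (-2)*P = 5 + 2*P)
-60*R(-11 + 17, F) = -60*(5 + 2*29) = -60*(5 + 58) = -60*63 = -3780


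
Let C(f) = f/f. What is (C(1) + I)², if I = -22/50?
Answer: 196/625 ≈ 0.31360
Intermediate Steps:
I = -11/25 (I = -22*1/50 = -11/25 ≈ -0.44000)
C(f) = 1
(C(1) + I)² = (1 - 11/25)² = (14/25)² = 196/625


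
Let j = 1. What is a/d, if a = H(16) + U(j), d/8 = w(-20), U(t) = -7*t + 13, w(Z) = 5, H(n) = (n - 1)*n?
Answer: 123/20 ≈ 6.1500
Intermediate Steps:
H(n) = n*(-1 + n) (H(n) = (-1 + n)*n = n*(-1 + n))
U(t) = 13 - 7*t
d = 40 (d = 8*5 = 40)
a = 246 (a = 16*(-1 + 16) + (13 - 7*1) = 16*15 + (13 - 7) = 240 + 6 = 246)
a/d = 246/40 = 246*(1/40) = 123/20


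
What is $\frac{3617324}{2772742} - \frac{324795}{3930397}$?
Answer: $\frac{6658473329869}{5448988419287} \approx 1.222$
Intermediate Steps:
$\frac{3617324}{2772742} - \frac{324795}{3930397} = 3617324 \cdot \frac{1}{2772742} - \frac{324795}{3930397} = \frac{1808662}{1386371} - \frac{324795}{3930397} = \frac{6658473329869}{5448988419287}$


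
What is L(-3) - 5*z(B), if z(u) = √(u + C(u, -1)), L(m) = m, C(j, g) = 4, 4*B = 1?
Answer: -3 - 5*√17/2 ≈ -13.308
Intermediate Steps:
B = ¼ (B = (¼)*1 = ¼ ≈ 0.25000)
z(u) = √(4 + u) (z(u) = √(u + 4) = √(4 + u))
L(-3) - 5*z(B) = -3 - 5*√(4 + ¼) = -3 - 5*√17/2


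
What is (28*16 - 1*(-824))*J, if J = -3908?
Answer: -4970976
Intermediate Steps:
(28*16 - 1*(-824))*J = (28*16 - 1*(-824))*(-3908) = (448 + 824)*(-3908) = 1272*(-3908) = -4970976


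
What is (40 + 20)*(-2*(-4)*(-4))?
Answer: -1920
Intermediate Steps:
(40 + 20)*(-2*(-4)*(-4)) = 60*(8*(-4)) = 60*(-32) = -1920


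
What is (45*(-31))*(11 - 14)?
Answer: 4185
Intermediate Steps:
(45*(-31))*(11 - 14) = -1395*(-3) = 4185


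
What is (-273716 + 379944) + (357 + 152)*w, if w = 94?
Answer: 154074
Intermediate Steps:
(-273716 + 379944) + (357 + 152)*w = (-273716 + 379944) + (357 + 152)*94 = 106228 + 509*94 = 106228 + 47846 = 154074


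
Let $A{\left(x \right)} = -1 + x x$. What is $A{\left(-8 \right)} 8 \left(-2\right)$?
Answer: $-1008$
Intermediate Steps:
$A{\left(x \right)} = -1 + x^{2}$
$A{\left(-8 \right)} 8 \left(-2\right) = \left(-1 + \left(-8\right)^{2}\right) 8 \left(-2\right) = \left(-1 + 64\right) \left(-16\right) = 63 \left(-16\right) = -1008$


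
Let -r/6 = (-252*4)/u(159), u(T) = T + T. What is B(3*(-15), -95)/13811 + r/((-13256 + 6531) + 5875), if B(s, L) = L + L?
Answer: -11240494/311092775 ≈ -0.036132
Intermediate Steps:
B(s, L) = 2*L
u(T) = 2*T
r = 1008/53 (r = -6*(-252*4)/(2*159) = -(-6048)/318 = -6*(-168/53) = 1008/53 ≈ 19.019)
B(3*(-15), -95)/13811 + r/((-13256 + 6531) + 5875) = (2*(-95))/13811 + 1008/(53*((-13256 + 6531) + 5875)) = -190*1/13811 + 1008/(53*(-6725 + 5875)) = -190/13811 + (1008/53)/(-850) = -190/13811 + (1008/53)*(-1/850) = -190/13811 - 504/22525 = -11240494/311092775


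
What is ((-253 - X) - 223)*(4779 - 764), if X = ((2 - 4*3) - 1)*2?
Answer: -1822810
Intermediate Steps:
X = -22 (X = ((2 - 12) - 1)*2 = (-10 - 1)*2 = -11*2 = -22)
((-253 - X) - 223)*(4779 - 764) = ((-253 - 1*(-22)) - 223)*(4779 - 764) = ((-253 + 22) - 223)*4015 = (-231 - 223)*4015 = -454*4015 = -1822810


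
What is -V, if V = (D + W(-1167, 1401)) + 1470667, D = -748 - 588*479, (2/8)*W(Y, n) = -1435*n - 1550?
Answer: 6859673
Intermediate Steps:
W(Y, n) = -6200 - 5740*n (W(Y, n) = 4*(-1435*n - 1550) = 4*(-1550 - 1435*n) = -6200 - 5740*n)
D = -282400 (D = -748 - 281652 = -282400)
V = -6859673 (V = (-282400 + (-6200 - 5740*1401)) + 1470667 = (-282400 + (-6200 - 8041740)) + 1470667 = (-282400 - 8047940) + 1470667 = -8330340 + 1470667 = -6859673)
-V = -1*(-6859673) = 6859673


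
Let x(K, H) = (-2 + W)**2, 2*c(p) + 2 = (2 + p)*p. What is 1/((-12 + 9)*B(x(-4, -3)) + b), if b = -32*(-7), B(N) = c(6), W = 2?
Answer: 1/155 ≈ 0.0064516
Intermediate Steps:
c(p) = -1 + p*(2 + p)/2 (c(p) = -1 + ((2 + p)*p)/2 = -1 + (p*(2 + p))/2 = -1 + p*(2 + p)/2)
x(K, H) = 0 (x(K, H) = (-2 + 2)**2 = 0**2 = 0)
B(N) = 23 (B(N) = -1 + 6 + (1/2)*6**2 = -1 + 6 + (1/2)*36 = -1 + 6 + 18 = 23)
b = 224
1/((-12 + 9)*B(x(-4, -3)) + b) = 1/((-12 + 9)*23 + 224) = 1/(-3*23 + 224) = 1/(-69 + 224) = 1/155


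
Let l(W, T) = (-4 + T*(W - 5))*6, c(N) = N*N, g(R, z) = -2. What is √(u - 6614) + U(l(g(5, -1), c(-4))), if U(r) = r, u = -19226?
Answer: -696 + 4*I*√1615 ≈ -696.0 + 160.75*I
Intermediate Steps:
c(N) = N²
l(W, T) = -24 + 6*T*(-5 + W) (l(W, T) = (-4 + T*(-5 + W))*6 = -24 + 6*T*(-5 + W))
√(u - 6614) + U(l(g(5, -1), c(-4))) = √(-19226 - 6614) + (-24 - 30*(-4)² + 6*(-4)²*(-2)) = √(-25840) + (-24 - 30*16 + 6*16*(-2)) = 4*I*√1615 + (-24 - 480 - 192) = 4*I*√1615 - 696 = -696 + 4*I*√1615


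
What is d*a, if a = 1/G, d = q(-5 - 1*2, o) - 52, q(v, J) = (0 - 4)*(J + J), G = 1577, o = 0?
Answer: -52/1577 ≈ -0.032974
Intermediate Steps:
q(v, J) = -8*J
d = -52 (d = -8*0 - 52 = 0 - 52 = -52)
a = 1/1577 ≈ 0.00063412
d*a = -52*1/1577 = -52/1577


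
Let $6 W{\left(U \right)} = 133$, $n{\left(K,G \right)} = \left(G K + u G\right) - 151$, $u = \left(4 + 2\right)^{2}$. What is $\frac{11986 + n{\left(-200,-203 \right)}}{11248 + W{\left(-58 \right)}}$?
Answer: $\frac{270762}{67621} \approx 4.0041$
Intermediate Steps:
$u = 36$ ($u = 6^{2} = 36$)
$n{\left(K,G \right)} = -151 + 36 G + G K$ ($n{\left(K,G \right)} = \left(G K + 36 G\right) - 151 = \left(36 G + G K\right) - 151 = -151 + 36 G + G K$)
$W{\left(U \right)} = \frac{133}{6}$ ($W{\left(U \right)} = \frac{1}{6} \cdot 133 = \frac{133}{6}$)
$\frac{11986 + n{\left(-200,-203 \right)}}{11248 + W{\left(-58 \right)}} = \frac{11986 - -33141}{11248 + \frac{133}{6}} = \frac{11986 - -33141}{\frac{67621}{6}} = \left(11986 + 33141\right) \frac{6}{67621} = 45127 \cdot \frac{6}{67621} = \frac{270762}{67621}$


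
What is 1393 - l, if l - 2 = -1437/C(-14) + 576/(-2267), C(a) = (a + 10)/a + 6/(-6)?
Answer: -7033888/11335 ≈ -620.55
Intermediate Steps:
C(a) = -1 + (10 + a)/a (C(a) = (10 + a)/a + 6*(-⅙) = (10 + a)/a - 1 = -1 + (10 + a)/a)
l = 22823543/11335 (l = 2 + (-1437/(10/(-14)) + 576/(-2267)) = 2 + (-1437/(10*(-1/14)) + 576*(-1/2267)) = 2 + (-1437/(-5/7) - 576/2267) = 2 + (-1437*(-7/5) - 576/2267) = 2 + (10059/5 - 576/2267) = 2 + 22800873/11335 = 22823543/11335 ≈ 2013.5)
1393 - l = 1393 - 1*22823543/11335 = 1393 - 22823543/11335 = -7033888/11335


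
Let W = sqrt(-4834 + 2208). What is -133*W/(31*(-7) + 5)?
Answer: 133*I*sqrt(2626)/212 ≈ 32.149*I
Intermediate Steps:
W = I*sqrt(2626) (W = sqrt(-2626) = I*sqrt(2626) ≈ 51.245*I)
-133*W/(31*(-7) + 5) = -133*I*sqrt(2626)/(31*(-7) + 5) = -133*I*sqrt(2626)/(-217 + 5) = -133*I*sqrt(2626)/(-212) = -133*I*sqrt(2626)*(-1)/212 = -(-133)*I*sqrt(2626)/212 = 133*I*sqrt(2626)/212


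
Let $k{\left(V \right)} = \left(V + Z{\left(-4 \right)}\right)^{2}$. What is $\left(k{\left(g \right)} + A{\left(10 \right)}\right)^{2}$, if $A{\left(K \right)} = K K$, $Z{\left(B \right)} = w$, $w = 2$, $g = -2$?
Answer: $10000$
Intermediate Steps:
$Z{\left(B \right)} = 2$
$A{\left(K \right)} = K^{2}$
$k{\left(V \right)} = \left(2 + V\right)^{2}$ ($k{\left(V \right)} = \left(V + 2\right)^{2} = \left(2 + V\right)^{2}$)
$\left(k{\left(g \right)} + A{\left(10 \right)}\right)^{2} = \left(\left(2 - 2\right)^{2} + 10^{2}\right)^{2} = \left(0^{2} + 100\right)^{2} = \left(0 + 100\right)^{2} = 100^{2} = 10000$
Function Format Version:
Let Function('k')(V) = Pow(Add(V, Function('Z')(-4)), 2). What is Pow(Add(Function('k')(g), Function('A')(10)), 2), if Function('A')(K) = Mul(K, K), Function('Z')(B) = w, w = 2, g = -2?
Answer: 10000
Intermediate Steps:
Function('Z')(B) = 2
Function('A')(K) = Pow(K, 2)
Function('k')(V) = Pow(Add(2, V), 2) (Function('k')(V) = Pow(Add(V, 2), 2) = Pow(Add(2, V), 2))
Pow(Add(Function('k')(g), Function('A')(10)), 2) = Pow(Add(Pow(Add(2, -2), 2), Pow(10, 2)), 2) = Pow(Add(Pow(0, 2), 100), 2) = Pow(Add(0, 100), 2) = Pow(100, 2) = 10000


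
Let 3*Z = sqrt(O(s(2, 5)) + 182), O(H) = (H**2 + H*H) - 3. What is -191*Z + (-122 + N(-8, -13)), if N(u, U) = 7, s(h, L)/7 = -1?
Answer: -115 - 191*sqrt(277)/3 ≈ -1174.6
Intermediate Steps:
s(h, L) = -7 (s(h, L) = 7*(-1) = -7)
O(H) = -3 + 2*H**2 (O(H) = (H**2 + H**2) - 3 = 2*H**2 - 3 = -3 + 2*H**2)
Z = sqrt(277)/3 (Z = sqrt((-3 + 2*(-7)**2) + 182)/3 = sqrt((-3 + 2*49) + 182)/3 = sqrt((-3 + 98) + 182)/3 = sqrt(95 + 182)/3 = sqrt(277)/3 ≈ 5.5478)
-191*Z + (-122 + N(-8, -13)) = -191*sqrt(277)/3 + (-122 + 7) = -191*sqrt(277)/3 - 115 = -115 - 191*sqrt(277)/3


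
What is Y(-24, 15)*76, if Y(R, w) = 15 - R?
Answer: 2964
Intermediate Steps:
Y(-24, 15)*76 = (15 - 1*(-24))*76 = (15 + 24)*76 = 39*76 = 2964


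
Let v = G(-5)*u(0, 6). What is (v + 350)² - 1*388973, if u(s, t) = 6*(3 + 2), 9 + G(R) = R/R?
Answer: -376873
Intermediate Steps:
G(R) = -8 (G(R) = -9 + R/R = -9 + 1 = -8)
u(s, t) = 30 (u(s, t) = 6*5 = 30)
v = -240 (v = -8*30 = -240)
(v + 350)² - 1*388973 = (-240 + 350)² - 1*388973 = 110² - 388973 = 12100 - 388973 = -376873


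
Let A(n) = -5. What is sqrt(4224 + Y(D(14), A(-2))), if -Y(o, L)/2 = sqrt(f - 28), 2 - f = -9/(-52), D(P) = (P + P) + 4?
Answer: sqrt(713856 - 13*I*sqrt(17693))/13 ≈ 64.992 - 0.078716*I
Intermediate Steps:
D(P) = 4 + 2*P (D(P) = 2*P + 4 = 4 + 2*P)
f = 95/52 (f = 2 - (-9)/(-52) = 2 - (-9)*(-1)/52 = 2 - 1*9/52 = 2 - 9/52 = 95/52 ≈ 1.8269)
Y(o, L) = -I*sqrt(17693)/13 (Y(o, L) = -2*sqrt(95/52 - 28) = -I*sqrt(17693)/13)
sqrt(4224 + Y(D(14), A(-2))) = sqrt(4224 - I*sqrt(17693)/13)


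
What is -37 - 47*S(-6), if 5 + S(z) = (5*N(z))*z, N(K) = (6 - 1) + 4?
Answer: 12888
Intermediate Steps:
N(K) = 9 (N(K) = 5 + 4 = 9)
S(z) = -5 + 45*z (S(z) = -5 + (5*9)*z = -5 + 45*z)
-37 - 47*S(-6) = -37 - 47*(-5 + 45*(-6)) = -37 - 47*(-5 - 270) = -37 - 47*(-275) = -37 + 12925 = 12888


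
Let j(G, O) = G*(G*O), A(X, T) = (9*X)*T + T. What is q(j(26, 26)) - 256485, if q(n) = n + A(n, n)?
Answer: 2780020651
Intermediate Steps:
A(X, T) = T + 9*T*X (A(X, T) = 9*T*X + T = T + 9*T*X)
j(G, O) = O*G²
q(n) = n + n*(1 + 9*n)
q(j(26, 26)) - 256485 = (26*26²)*(2 + 9*(26*26²)) - 256485 = (26*676)*(2 + 9*(26*676)) - 256485 = 17576*(2 + 9*17576) - 256485 = 17576*(2 + 158184) - 256485 = 17576*158186 - 256485 = 2780277136 - 256485 = 2780020651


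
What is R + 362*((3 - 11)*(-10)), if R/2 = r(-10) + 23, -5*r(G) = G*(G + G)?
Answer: 28926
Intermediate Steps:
r(G) = -2*G²/5 (r(G) = -G*(G + G)/5 = -G*2*G/5 = -2*G²/5)
R = -34 (R = 2*(-⅖*(-10)² + 23) = 2*(-⅖*100 + 23) = 2*(-40 + 23) = 2*(-17) = -34)
R + 362*((3 - 11)*(-10)) = -34 + 362*((3 - 11)*(-10)) = -34 + 362*(-8*(-10)) = -34 + 362*80 = -34 + 28960 = 28926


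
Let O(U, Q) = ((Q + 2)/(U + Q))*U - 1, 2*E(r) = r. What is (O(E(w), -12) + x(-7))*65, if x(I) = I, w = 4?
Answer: -390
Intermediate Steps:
E(r) = r/2
O(U, Q) = -1 + U*(2 + Q)/(Q + U) (O(U, Q) = ((2 + Q)/(Q + U))*U - 1 = U*(2 + Q)/(Q + U) - 1 = -1 + U*(2 + Q)/(Q + U))
(O(E(w), -12) + x(-7))*65 = (((½)*4 - 1*(-12) - 6*4)/(-12 + (½)*4) - 7)*65 = ((2 + 12 - 12*2)/(-12 + 2) - 7)*65 = ((2 + 12 - 24)/(-10) - 7)*65 = (-⅒*(-10) - 7)*65 = (1 - 7)*65 = -6*65 = -390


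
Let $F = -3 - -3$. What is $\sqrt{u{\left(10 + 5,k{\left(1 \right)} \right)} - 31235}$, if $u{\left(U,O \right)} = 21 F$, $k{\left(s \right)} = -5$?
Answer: $i \sqrt{31235} \approx 176.73 i$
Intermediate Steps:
$F = 0$ ($F = -3 + 3 = 0$)
$u{\left(U,O \right)} = 0$ ($u{\left(U,O \right)} = 21 \cdot 0 = 0$)
$\sqrt{u{\left(10 + 5,k{\left(1 \right)} \right)} - 31235} = \sqrt{0 - 31235} = \sqrt{-31235} = i \sqrt{31235}$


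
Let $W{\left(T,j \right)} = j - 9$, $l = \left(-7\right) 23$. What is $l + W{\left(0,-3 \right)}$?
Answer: $-173$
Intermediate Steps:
$l = -161$
$W{\left(T,j \right)} = -9 + j$
$l + W{\left(0,-3 \right)} = -161 - 12 = -173$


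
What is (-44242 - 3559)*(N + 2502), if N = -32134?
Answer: 1416439232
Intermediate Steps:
(-44242 - 3559)*(N + 2502) = (-44242 - 3559)*(-32134 + 2502) = -47801*(-29632) = 1416439232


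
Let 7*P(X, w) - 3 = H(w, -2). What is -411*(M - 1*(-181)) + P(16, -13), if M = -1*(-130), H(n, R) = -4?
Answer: -894748/7 ≈ -1.2782e+5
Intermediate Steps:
P(X, w) = -1/7 (P(X, w) = 3/7 + (1/7)*(-4) = 3/7 - 4/7 = -1/7)
M = 130
-411*(M - 1*(-181)) + P(16, -13) = -411*(130 - 1*(-181)) - 1/7 = -411*(130 + 181) - 1/7 = -411*311 - 1/7 = -127821 - 1/7 = -894748/7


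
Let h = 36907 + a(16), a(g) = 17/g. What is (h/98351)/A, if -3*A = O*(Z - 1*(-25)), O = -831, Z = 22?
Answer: 590529/20486906704 ≈ 2.8825e-5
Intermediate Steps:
h = 590529/16 (h = 36907 + 17/16 = 590529/16 ≈ 36908.)
A = 13019 (A = -(-277)*(22 - 1*(-25)) = -(-277)*(22 + 25) = -(-277)*47 = -⅓*(-39057) = 13019)
(h/98351)/A = ((590529/16)/98351)/13019 = ((590529/16)*(1/98351))*(1/13019) = (590529/1573616)*(1/13019) = 590529/20486906704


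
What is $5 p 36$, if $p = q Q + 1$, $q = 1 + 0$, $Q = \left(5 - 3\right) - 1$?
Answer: $360$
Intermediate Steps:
$Q = 1$ ($Q = \left(5 - 3\right) - 1 = 2 - 1 = 1$)
$q = 1$
$p = 2$ ($p = 1 \cdot 1 + 1 = 1 + 1 = 2$)
$5 p 36 = 5 \cdot 2 \cdot 36 = 10 \cdot 36 = 360$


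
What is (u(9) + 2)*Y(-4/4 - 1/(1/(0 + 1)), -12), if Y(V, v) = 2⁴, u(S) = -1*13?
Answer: -176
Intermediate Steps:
u(S) = -13
Y(V, v) = 16
(u(9) + 2)*Y(-4/4 - 1/(1/(0 + 1)), -12) = (-13 + 2)*16 = -11*16 = -176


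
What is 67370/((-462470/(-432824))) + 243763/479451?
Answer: 82238786063197/1304304141 ≈ 63052.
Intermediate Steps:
67370/((-462470/(-432824))) + 243763/479451 = 67370/((-462470*(-1/432824))) + 243763*(1/479451) = 67370/(231235/216412) + 14339/28203 = 67370*(216412/231235) + 14339/28203 = 2915935288/46247 + 14339/28203 = 82238786063197/1304304141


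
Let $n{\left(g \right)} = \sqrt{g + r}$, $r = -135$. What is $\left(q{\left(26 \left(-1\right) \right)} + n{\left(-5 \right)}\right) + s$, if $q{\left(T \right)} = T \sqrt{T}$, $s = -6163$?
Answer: $-6163 - 26 i \sqrt{26} + 2 i \sqrt{35} \approx -6163.0 - 120.74 i$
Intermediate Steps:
$n{\left(g \right)} = \sqrt{-135 + g}$ ($n{\left(g \right)} = \sqrt{g - 135} = \sqrt{-135 + g}$)
$q{\left(T \right)} = T^{\frac{3}{2}}$
$\left(q{\left(26 \left(-1\right) \right)} + n{\left(-5 \right)}\right) + s = \left(\left(26 \left(-1\right)\right)^{\frac{3}{2}} + \sqrt{-135 - 5}\right) - 6163 = \left(\left(-26\right)^{\frac{3}{2}} + \sqrt{-140}\right) - 6163 = \left(- 26 i \sqrt{26} + 2 i \sqrt{35}\right) - 6163 = -6163 - 26 i \sqrt{26} + 2 i \sqrt{35}$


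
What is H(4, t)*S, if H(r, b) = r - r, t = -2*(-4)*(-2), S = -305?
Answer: 0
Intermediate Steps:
t = -16 (t = 8*(-2) = -16)
H(r, b) = 0
H(4, t)*S = 0*(-305) = 0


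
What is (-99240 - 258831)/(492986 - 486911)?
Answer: -119357/2025 ≈ -58.942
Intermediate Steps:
(-99240 - 258831)/(492986 - 486911) = -358071/6075 = -358071*1/6075 = -119357/2025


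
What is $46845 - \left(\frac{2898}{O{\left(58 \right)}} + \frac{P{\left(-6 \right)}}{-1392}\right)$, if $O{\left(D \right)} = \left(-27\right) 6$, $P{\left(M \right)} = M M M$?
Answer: $\frac{24462347}{522} \approx 46863.0$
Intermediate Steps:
$P{\left(M \right)} = M^{3}$ ($P{\left(M \right)} = M^{2} M = M^{3}$)
$O{\left(D \right)} = -162$
$46845 - \left(\frac{2898}{O{\left(58 \right)}} + \frac{P{\left(-6 \right)}}{-1392}\right) = 46845 - \left(\frac{2898}{-162} + \frac{\left(-6\right)^{3}}{-1392}\right) = 46845 - \left(2898 \left(- \frac{1}{162}\right) - - \frac{9}{58}\right) = 46845 - \left(- \frac{161}{9} + \frac{9}{58}\right) = 46845 - - \frac{9257}{522} = 46845 + \frac{9257}{522} = \frac{24462347}{522}$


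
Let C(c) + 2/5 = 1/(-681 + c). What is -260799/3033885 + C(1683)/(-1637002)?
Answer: -142593709539991/1658802921465180 ≈ -0.085962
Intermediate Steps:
C(c) = -2/5 + 1/(-681 + c)
-260799/3033885 + C(1683)/(-1637002) = -260799/3033885 + ((1367 - 2*1683)/(5*(-681 + 1683)))/(-1637002) = -260799*1/3033885 + ((1/5)*(1367 - 3366)/1002)*(-1/1637002) = -86933/1011295 + ((1/5)*(1/1002)*(-1999))*(-1/1637002) = -86933/1011295 - 1999/5010*(-1/1637002) = -86933/1011295 + 1999/8201380020 = -142593709539991/1658802921465180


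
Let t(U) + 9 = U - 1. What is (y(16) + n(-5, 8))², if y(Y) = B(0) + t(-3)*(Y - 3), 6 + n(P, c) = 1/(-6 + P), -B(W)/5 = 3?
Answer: 4372281/121 ≈ 36135.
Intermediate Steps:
t(U) = -10 + U (t(U) = -9 + (U - 1) = -9 + (-1 + U) = -10 + U)
B(W) = -15 (B(W) = -5*3 = -15)
n(P, c) = -6 + 1/(-6 + P)
y(Y) = 24 - 13*Y (y(Y) = -15 + (-10 - 3)*(Y - 3) = -15 - 13*(-3 + Y) = -15 + (39 - 13*Y) = 24 - 13*Y)
(y(16) + n(-5, 8))² = ((24 - 13*16) + (37 - 6*(-5))/(-6 - 5))² = ((24 - 208) + (37 + 30)/(-11))² = (-184 - 1/11*67)² = (-184 - 67/11)² = (-2091/11)² = 4372281/121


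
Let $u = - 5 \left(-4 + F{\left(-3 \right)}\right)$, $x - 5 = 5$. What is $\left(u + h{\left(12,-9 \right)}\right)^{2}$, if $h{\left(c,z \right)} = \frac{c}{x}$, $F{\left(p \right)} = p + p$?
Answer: $\frac{65536}{25} \approx 2621.4$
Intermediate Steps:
$F{\left(p \right)} = 2 p$
$x = 10$ ($x = 5 + 5 = 10$)
$u = 50$ ($u = - 5 \left(-4 + 2 \left(-3\right)\right) = - 5 \left(-4 - 6\right) = \left(-5\right) \left(-10\right) = 50$)
$h{\left(c,z \right)} = \frac{c}{10}$
$\left(u + h{\left(12,-9 \right)}\right)^{2} = \left(50 + \frac{1}{10} \cdot 12\right)^{2} = \left(50 + \frac{6}{5}\right)^{2} = \left(\frac{256}{5}\right)^{2} = \frac{65536}{25}$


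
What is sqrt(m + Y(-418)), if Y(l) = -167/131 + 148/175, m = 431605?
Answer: 2*sqrt(2268322100149)/4585 ≈ 656.97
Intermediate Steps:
Y(l) = -9837/22925 (Y(l) = -167*1/131 + 148*(1/175) = -167/131 + 148/175 = -9837/22925)
sqrt(m + Y(-418)) = sqrt(431605 - 9837/22925) = sqrt(9894534788/22925) = 2*sqrt(2268322100149)/4585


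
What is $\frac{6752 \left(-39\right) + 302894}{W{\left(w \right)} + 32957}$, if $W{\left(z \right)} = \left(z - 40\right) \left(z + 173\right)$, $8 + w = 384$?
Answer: $\frac{39566}{217421} \approx 0.18198$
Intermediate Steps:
$w = 376$ ($w = -8 + 384 = 376$)
$W{\left(z \right)} = \left(-40 + z\right) \left(173 + z\right)$
$\frac{6752 \left(-39\right) + 302894}{W{\left(w \right)} + 32957} = \frac{6752 \left(-39\right) + 302894}{\left(-6920 + 376^{2} + 133 \cdot 376\right) + 32957} = \frac{-263328 + 302894}{\left(-6920 + 141376 + 50008\right) + 32957} = \frac{39566}{184464 + 32957} = \frac{39566}{217421}$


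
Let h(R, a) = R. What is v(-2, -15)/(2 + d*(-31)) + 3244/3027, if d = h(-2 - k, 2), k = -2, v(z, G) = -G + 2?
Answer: 57947/6054 ≈ 9.5717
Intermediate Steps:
v(z, G) = 2 - G
d = 0 (d = -2 - 1*(-2) = -2 + 2 = 0)
v(-2, -15)/(2 + d*(-31)) + 3244/3027 = (2 - 1*(-15))/(2 + 0*(-31)) + 3244/3027 = (2 + 15)/(2 + 0) + 3244*(1/3027) = 17/2 + 3244/3027 = 57947/6054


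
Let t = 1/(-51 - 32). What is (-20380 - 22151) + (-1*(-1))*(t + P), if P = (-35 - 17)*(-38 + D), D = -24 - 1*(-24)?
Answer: -3366066/83 ≈ -40555.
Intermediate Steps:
D = 0 (D = -24 + 24 = 0)
P = 1976 (P = (-35 - 17)*(-38 + 0) = -52*(-38) = 1976)
t = -1/83 (t = 1/(-83) = -1/83 ≈ -0.012048)
(-20380 - 22151) + (-1*(-1))*(t + P) = (-20380 - 22151) + (-1*(-1))*(-1/83 + 1976) = -42531 + 1*(164007/83) = -42531 + 164007/83 = -3366066/83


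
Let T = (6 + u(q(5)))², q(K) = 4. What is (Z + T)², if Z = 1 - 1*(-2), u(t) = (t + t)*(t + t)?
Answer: 24039409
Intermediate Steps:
u(t) = 4*t² (u(t) = (2*t)*(2*t) = 4*t²)
Z = 3 (Z = 1 + 2 = 3)
T = 4900 (T = (6 + 4*4²)² = (6 + 4*16)² = (6 + 64)² = 70² = 4900)
(Z + T)² = (3 + 4900)² = 4903² = 24039409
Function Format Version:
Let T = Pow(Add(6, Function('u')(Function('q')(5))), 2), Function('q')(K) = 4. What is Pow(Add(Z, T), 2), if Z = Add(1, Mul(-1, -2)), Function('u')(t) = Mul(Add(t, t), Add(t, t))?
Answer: 24039409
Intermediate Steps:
Function('u')(t) = Mul(4, Pow(t, 2)) (Function('u')(t) = Mul(Mul(2, t), Mul(2, t)) = Mul(4, Pow(t, 2)))
Z = 3 (Z = Add(1, 2) = 3)
T = 4900 (T = Pow(Add(6, Mul(4, Pow(4, 2))), 2) = Pow(Add(6, Mul(4, 16)), 2) = Pow(Add(6, 64), 2) = Pow(70, 2) = 4900)
Pow(Add(Z, T), 2) = Pow(Add(3, 4900), 2) = Pow(4903, 2) = 24039409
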